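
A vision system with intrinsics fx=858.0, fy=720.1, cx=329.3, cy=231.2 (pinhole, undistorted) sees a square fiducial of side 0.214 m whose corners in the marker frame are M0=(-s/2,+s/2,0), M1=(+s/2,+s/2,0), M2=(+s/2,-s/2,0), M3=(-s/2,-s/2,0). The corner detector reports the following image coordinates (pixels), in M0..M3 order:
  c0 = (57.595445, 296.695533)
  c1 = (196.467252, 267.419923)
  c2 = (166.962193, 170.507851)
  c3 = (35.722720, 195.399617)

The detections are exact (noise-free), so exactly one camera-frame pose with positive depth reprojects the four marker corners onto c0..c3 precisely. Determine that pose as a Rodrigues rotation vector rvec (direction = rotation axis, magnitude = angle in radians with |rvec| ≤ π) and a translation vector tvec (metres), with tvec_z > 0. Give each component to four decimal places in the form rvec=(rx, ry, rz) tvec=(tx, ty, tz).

rvec=(-0.4278, -0.1217, -0.2759) tvec=(-0.3400, -0.0008, 1.3596)

Intrinsics K: fx=858.0, fy=720.1, cx=329.3, cy=231.2
Marker side s = 0.214 m; corners in marker frame (Z=0):
  M0 = (-0.1070, +0.1070, 0)
  M1 = (+0.1070, +0.1070, 0)
  M2 = (+0.1070, -0.1070, 0)
  M3 = (-0.1070, -0.1070, 0)
Detected image corners:
  c0 = (57.595445, 296.695533) px
  c1 = (196.467252, 267.419923) px
  c2 = (166.962193, 170.507851) px
  c3 = (35.722720, 195.399617) px
Planar DLT: solve 8×8 A·h = b for H (H[2,2]=1):
  H  [+645.15399 +87.35375 +114.71459]
  H  [-96.50845 +395.90732 +230.79129]
  H  [+0.12789 -0.28840 +1.00000]
B = K⁻¹H; ‖b₁‖=0.735526, ‖b₂‖=0.735526; λ = 2/(‖b₁‖+‖b₂‖) = 1.359571, sign → tz>0 ⇒ λ=+1.359571
r₁ = λ·B[:,0] = (+0.95557,-0.23804,+0.17387); r₂ = λ·B[:,1] = (+0.28891,+0.87338,-0.39210)
r₃ = r₁×r₂ = (-0.05852,+0.42491,+0.90334); SVD([r₁ r₂ r₃]) → R = UVᵀ:
  R  [+0.95557 +0.28891 -0.05852]
  R  [-0.23804 +0.87338 +0.42491]
  R  [+0.17387 -0.39210 +0.90334]
t = (-0.34003, -0.00077, +1.35957) m
tr R = 2.732283; θ = arccos((tr R − 1)/2) = 0.523367 rad = 29.987°
axis k = ((R−Rᵀ)₃₂, (R−Rᵀ)₁₃, (R−Rᵀ)₂₁) / (2 sinθ) = (-0.817347, -0.232489, -0.527156)
rvec = θ·k = (-0.427772, -0.121677, -0.275896)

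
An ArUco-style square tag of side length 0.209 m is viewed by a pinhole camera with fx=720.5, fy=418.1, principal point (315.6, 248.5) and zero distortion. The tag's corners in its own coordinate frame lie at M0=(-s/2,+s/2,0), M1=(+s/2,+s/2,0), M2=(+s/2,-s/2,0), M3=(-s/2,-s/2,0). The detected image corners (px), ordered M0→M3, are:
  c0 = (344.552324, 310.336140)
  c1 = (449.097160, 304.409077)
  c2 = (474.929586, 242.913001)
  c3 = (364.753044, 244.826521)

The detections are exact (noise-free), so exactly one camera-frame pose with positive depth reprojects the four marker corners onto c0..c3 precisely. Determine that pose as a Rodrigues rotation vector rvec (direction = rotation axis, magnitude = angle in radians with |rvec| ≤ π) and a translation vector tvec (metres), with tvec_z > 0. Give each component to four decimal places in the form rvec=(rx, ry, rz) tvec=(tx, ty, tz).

rvec=(0.4256, -0.4041, 0.0566) tvec=(0.1593, 0.0820, 1.2193)

Intrinsics K: fx=720.5, fy=418.1, cx=315.6, cy=248.5
Marker side s = 0.209 m; corners in marker frame (Z=0):
  M0 = (-0.1045, +0.1045, 0)
  M1 = (+0.1045, +0.1045, 0)
  M2 = (+0.1045, -0.1045, 0)
  M3 = (-0.1045, -0.1045, 0)
Detected image corners:
  c0 = (344.552324, 310.336140) px
  c1 = (449.097160, 304.409077) px
  c2 = (474.929586, 242.913001) px
  c3 = (364.753044, 244.826521) px
Planar DLT: solve 8×8 A·h = b for H (H[2,2]=1):
  H  [+644.78660 +20.10724 +409.75533]
  H  [+69.71637 +391.73134 +276.61714]
  H  [+0.32216 +0.32005 +1.00000]
B = K⁻¹H; ‖b₁‖=0.820130, ‖b₂‖=0.820130; λ = 2/(‖b₁‖+‖b₂‖) = 1.219319, sign → tz>0 ⇒ λ=+1.219319
r₁ = λ·B[:,0] = (+0.91912,-0.03016,+0.39282); r₂ = λ·B[:,1] = (-0.13691,+0.91047,+0.39025)
r₃ = r₁×r₂ = (-0.36942,-0.41246,+0.83271); SVD([r₁ r₂ r₃]) → R = UVᵀ:
  R  [+0.91912 -0.13691 -0.36942]
  R  [-0.03016 +0.91047 -0.41246]
  R  [+0.39282 +0.39025 +0.83271]
t = (+0.15934, +0.08200, +1.21932) m
tr R = 2.662303; θ = arccos((tr R − 1)/2) = 0.589621 rad = 33.783°
axis k = ((R−Rᵀ)₃₂, (R−Rᵀ)₁₃, (R−Rᵀ)₂₁) / (2 sinθ) = (+0.721802, -0.685410, +0.095993)
rvec = θ·k = (+0.425590, -0.404133, +0.056600)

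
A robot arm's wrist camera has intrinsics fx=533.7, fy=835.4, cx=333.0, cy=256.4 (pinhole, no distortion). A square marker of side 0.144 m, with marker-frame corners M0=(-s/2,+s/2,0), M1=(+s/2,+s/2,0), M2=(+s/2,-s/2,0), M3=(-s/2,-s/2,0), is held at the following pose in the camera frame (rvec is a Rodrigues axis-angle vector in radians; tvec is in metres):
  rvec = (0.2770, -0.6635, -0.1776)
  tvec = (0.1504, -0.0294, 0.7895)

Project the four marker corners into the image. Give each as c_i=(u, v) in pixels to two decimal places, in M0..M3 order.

c0=(402.29, 318.08) c1=(465.25, 276.86) c2=(465.48, 137.00) c3=(398.69, 164.61)

Intrinsics K: fx=533.7, fy=835.4, cx=333.0, cy=256.4
Marker side s = 0.144 m; corners in marker frame (Z=0):
  M0 = (-0.0720, +0.0720, 0)
  M1 = (+0.0720, +0.0720, 0)
  M2 = (+0.0720, -0.0720, 0)
  M3 = (-0.0720, -0.0720, 0)
rvec = (0.2770, -0.6635, -0.1776), |rvec| = θ = 0.74061 rad = 42.434°
Rodrigues: sinθ=0.67474, 1−cosθ=0.26194; R = I + sinθ·[k]× + (1−cosθ)·[k]×²:
    [+0.77470 +0.07403 -0.62798]
    [-0.24957 +0.94829 -0.19609]
    [+0.58099 +0.30864 +0.75312]
t = (0.1504, -0.0294, 0.7895) m
M0: Pc = R·M0+t = (+0.09995, +0.05685, +0.76989); u = 533.7·(+0.09995)/0.76989 + 333.0 = 402.2883, v = 835.4·(+0.05685)/0.76989 + 256.4 = 318.0836
M1: Pc = R·M1+t = (+0.21151, +0.02091, +0.85355); u = 533.7·(+0.21151)/0.85355 + 333.0 = 465.2498, v = 835.4·(+0.02091)/0.85355 + 256.4 = 276.8632
M2: Pc = R·M2+t = (+0.20085, -0.11565, +0.80911); u = 533.7·(+0.20085)/0.80911 + 333.0 = 465.4821, v = 835.4·(-0.11565)/0.80911 + 256.4 = 136.9958
M3: Pc = R·M3+t = (+0.08929, -0.07971, +0.72545); u = 533.7·(+0.08929)/0.72545 + 333.0 = 398.6902, v = 835.4·(-0.07971)/0.72545 + 256.4 = 164.6111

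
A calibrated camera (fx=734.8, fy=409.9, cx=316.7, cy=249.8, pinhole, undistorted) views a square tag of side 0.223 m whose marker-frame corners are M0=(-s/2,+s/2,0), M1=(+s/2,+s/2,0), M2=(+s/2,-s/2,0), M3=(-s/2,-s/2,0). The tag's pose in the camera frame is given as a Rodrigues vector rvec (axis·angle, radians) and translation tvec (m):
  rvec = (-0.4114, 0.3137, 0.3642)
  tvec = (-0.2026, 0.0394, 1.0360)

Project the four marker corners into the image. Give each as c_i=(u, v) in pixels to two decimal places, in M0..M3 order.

c0=(71.86, 290.64) c1=(202.88, 320.62) c2=(274.94, 239.94) c3=(147.28, 217.84)

Intrinsics K: fx=734.8, fy=409.9, cx=316.7, cy=249.8
Marker side s = 0.223 m; corners in marker frame (Z=0):
  M0 = (-0.1115, +0.1115, 0)
  M1 = (+0.1115, +0.1115, 0)
  M2 = (+0.1115, -0.1115, 0)
  M3 = (-0.1115, -0.1115, 0)
rvec = (-0.4114, 0.3137, 0.3642), |rvec| = θ = 0.63269 rad = 36.251°
Rodrigues: sinθ=0.59132, 1−cosθ=0.19356; R = I + sinθ·[k]× + (1−cosθ)·[k]×²:
    [+0.88828 -0.40279 +0.22074]
    [+0.27798 +0.85402 +0.43974]
    [-0.36564 -0.32925 +0.87058]
t = (-0.2026, 0.0394, 1.0360) m
M0: Pc = R·M0+t = (-0.34655, +0.10363, +1.04006); u = 734.8·(-0.34655)/1.04006 + 316.7 = 71.8598, v = 409.9·(+0.10363)/1.04006 + 249.8 = 290.6415
M1: Pc = R·M1+t = (-0.14847, +0.16562, +0.95852); u = 734.8·(-0.14847)/0.95852 + 316.7 = 202.8848, v = 409.9·(+0.16562)/0.95852 + 249.8 = 320.6247
M2: Pc = R·M2+t = (-0.05865, -0.02483, +1.03194); u = 734.8·(-0.05865)/1.03194 + 316.7 = 274.9407, v = 409.9·(-0.02483)/1.03194 + 249.8 = 239.9377
M3: Pc = R·M3+t = (-0.25673, -0.08682, +1.11348); u = 734.8·(-0.25673)/1.11348 + 316.7 = 147.2791, v = 409.9·(-0.08682)/1.11348 + 249.8 = 217.8400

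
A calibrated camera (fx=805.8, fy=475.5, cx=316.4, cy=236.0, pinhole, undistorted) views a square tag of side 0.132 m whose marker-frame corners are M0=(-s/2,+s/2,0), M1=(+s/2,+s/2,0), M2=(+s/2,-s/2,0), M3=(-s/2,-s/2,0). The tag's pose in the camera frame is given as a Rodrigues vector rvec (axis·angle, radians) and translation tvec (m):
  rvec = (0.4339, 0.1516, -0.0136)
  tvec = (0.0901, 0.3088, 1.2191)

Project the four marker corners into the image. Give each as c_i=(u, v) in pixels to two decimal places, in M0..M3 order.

c0=(334.26, 375.04) c1=(419.56, 378.23) c2=(420.29, 336.67) c3=(331.06, 334.02)

Intrinsics K: fx=805.8, fy=475.5, cx=316.4, cy=236.0
Marker side s = 0.132 m; corners in marker frame (Z=0):
  M0 = (-0.0660, +0.0660, 0)
  M1 = (+0.0660, +0.0660, 0)
  M2 = (+0.0660, -0.0660, 0)
  M3 = (-0.0660, -0.0660, 0)
rvec = (0.4339, 0.1516, -0.0136), |rvec| = θ = 0.45982 rad = 26.346°
Rodrigues: sinθ=0.44379, 1−cosθ=0.10387; R = I + sinθ·[k]× + (1−cosθ)·[k]×²:
    [+0.98862 +0.04544 +0.14341]
    [+0.01919 +0.90742 -0.41978]
    [-0.14921 +0.41776 +0.89622]
t = (0.0901, 0.3088, 1.2191) m
M0: Pc = R·M0+t = (+0.02785, +0.36742, +1.25652); u = 805.8·(+0.02785)/1.25652 + 316.4 = 334.2602, v = 475.5·(+0.36742)/1.25652 + 236.0 = 375.0426
M1: Pc = R·M1+t = (+0.15835, +0.36996, +1.23682); u = 805.8·(+0.15835)/1.23682 + 316.4 = 419.5648, v = 475.5·(+0.36996)/1.23682 + 236.0 = 378.2306
M2: Pc = R·M2+t = (+0.15235, +0.25018, +1.18168); u = 805.8·(+0.15235)/1.18168 + 316.4 = 420.2889, v = 475.5·(+0.25018)/1.18168 + 236.0 = 336.6694
M3: Pc = R·M3+t = (+0.02185, +0.24764, +1.20138); u = 805.8·(+0.02185)/1.20138 + 316.4 = 331.0569, v = 475.5·(+0.24764)/1.20138 + 236.0 = 334.0164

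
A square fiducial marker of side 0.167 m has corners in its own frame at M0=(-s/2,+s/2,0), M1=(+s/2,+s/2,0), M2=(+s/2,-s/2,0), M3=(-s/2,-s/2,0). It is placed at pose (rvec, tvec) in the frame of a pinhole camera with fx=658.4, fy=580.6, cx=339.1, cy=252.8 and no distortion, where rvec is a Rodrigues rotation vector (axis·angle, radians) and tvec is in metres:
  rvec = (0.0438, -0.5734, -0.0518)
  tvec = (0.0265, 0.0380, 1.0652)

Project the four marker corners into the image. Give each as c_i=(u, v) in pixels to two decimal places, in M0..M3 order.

Intrinsics K: fx=658.4, fy=580.6, cx=339.1, cy=252.8
Marker side s = 0.167 m; corners in marker frame (Z=0):
  M0 = (-0.0835, +0.0835, 0)
  M1 = (+0.0835, +0.0835, 0)
  M2 = (+0.0835, -0.0835, 0)
  M3 = (-0.0835, -0.0835, 0)
rvec = (0.0438, -0.5734, -0.0518), |rvec| = θ = 0.57740 rad = 33.083°
Rodrigues: sinθ=0.54585, 1−cosθ=0.16211; R = I + sinθ·[k]× + (1−cosθ)·[k]×²:
    [+0.83882 +0.03676 -0.54317]
    [-0.06118 +0.99776 -0.02696]
    [+0.54096 +0.05585 +0.83919]
t = (0.0265, 0.0380, 1.0652) m
M0: Pc = R·M0+t = (-0.04047, +0.12642, +1.02469); u = 658.4·(-0.04047)/1.02469 + 339.1 = 313.0953, v = 580.6·(+0.12642)/1.02469 + 252.8 = 324.4317
M1: Pc = R·M1+t = (+0.09961, +0.11620, +1.11503); u = 658.4·(+0.09961)/1.11503 + 339.1 = 397.9176, v = 580.6·(+0.11620)/1.11503 + 252.8 = 313.3079
M2: Pc = R·M2+t = (+0.09347, -0.05042, +1.10571); u = 658.4·(+0.09347)/1.10571 + 339.1 = 394.7586, v = 580.6·(-0.05042)/1.10571 + 252.8 = 226.3238
M3: Pc = R·M3+t = (-0.04661, -0.04020, +1.01537); u = 658.4·(-0.04661)/1.01537 + 339.1 = 308.8761, v = 580.6·(-0.04020)/1.01537 + 252.8 = 229.8105

c0=(313.10, 324.43) c1=(397.92, 313.31) c2=(394.76, 226.32) c3=(308.88, 229.81)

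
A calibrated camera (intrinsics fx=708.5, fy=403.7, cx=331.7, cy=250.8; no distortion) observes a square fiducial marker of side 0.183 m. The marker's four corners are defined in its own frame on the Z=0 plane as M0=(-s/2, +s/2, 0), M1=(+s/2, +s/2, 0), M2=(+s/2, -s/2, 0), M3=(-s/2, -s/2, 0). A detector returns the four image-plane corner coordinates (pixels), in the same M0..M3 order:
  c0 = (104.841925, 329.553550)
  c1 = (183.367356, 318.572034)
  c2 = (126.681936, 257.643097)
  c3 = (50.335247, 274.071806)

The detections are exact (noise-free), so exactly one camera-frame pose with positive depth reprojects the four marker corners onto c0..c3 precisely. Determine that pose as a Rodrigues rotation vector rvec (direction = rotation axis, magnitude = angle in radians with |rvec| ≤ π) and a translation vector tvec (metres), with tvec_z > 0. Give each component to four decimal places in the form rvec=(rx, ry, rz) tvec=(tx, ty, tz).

Intrinsics K: fx=708.5, fy=403.7, cx=331.7, cy=250.8
Marker side s = 0.183 m; corners in marker frame (Z=0):
  M0 = (-0.0915, +0.0915, 0)
  M1 = (+0.0915, +0.0915, 0)
  M2 = (+0.0915, -0.0915, 0)
  M3 = (-0.0915, -0.0915, 0)
Detected image corners:
  c0 = (104.841925, 329.553550) px
  c1 = (183.367356, 318.572034) px
  c2 = (126.681936, 257.643097) px
  c3 = (50.335247, 274.071806) px
Planar DLT: solve 8×8 A·h = b for H (H[2,2]=1):
  H  [+368.76772 +324.78061 +115.11150]
  H  [-212.80600 +371.27016 +295.73994]
  H  [-0.46841 +0.18255 +1.00000]
B = K⁻¹H; ‖b₁‖=0.906895, ‖b₂‖=0.906895; λ = 2/(‖b₁‖+‖b₂‖) = 1.102663, sign → tz>0 ⇒ λ=+1.102663
r₁ = λ·B[:,0] = (+0.81574,-0.26038,-0.51650); r₂ = λ·B[:,1] = (+0.41123,+0.88903,+0.20130)
r₃ = r₁×r₂ = (+0.40677,-0.37660,+0.83229); SVD([r₁ r₂ r₃]) → R = UVᵀ:
  R  [+0.81574 +0.41123 +0.40677]
  R  [-0.26038 +0.88903 -0.37660]
  R  [-0.51650 +0.20130 +0.83229]
t = (-0.33708, +0.12275, +1.10266) m
tr R = 2.537057; θ = arccos((tr R − 1)/2) = 0.694258 rad = 39.778°
axis k = ((R−Rᵀ)₃₂, (R−Rᵀ)₁₃, (R−Rᵀ)₂₁) / (2 sinθ) = (+0.451614, +0.721516, -0.524842)
rvec = θ·k = (+0.313537, +0.500919, -0.364376)

rvec=(0.3135, 0.5009, -0.3644) tvec=(-0.3371, 0.1227, 1.1027)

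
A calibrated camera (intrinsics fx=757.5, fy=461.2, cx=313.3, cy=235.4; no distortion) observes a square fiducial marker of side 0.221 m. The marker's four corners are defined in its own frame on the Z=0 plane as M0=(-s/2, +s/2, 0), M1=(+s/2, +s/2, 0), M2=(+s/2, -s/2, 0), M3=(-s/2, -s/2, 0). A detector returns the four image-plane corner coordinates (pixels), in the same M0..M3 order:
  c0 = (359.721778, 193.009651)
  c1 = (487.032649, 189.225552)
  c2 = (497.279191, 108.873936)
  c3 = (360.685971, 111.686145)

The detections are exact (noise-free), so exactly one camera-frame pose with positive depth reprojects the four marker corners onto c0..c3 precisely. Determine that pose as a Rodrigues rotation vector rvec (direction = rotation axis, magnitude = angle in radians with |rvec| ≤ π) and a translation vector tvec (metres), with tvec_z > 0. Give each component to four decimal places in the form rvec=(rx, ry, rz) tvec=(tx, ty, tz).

Intrinsics K: fx=757.5, fy=461.2, cx=313.3, cy=235.4
Marker side s = 0.221 m; corners in marker frame (Z=0):
  M0 = (-0.1105, +0.1105, 0)
  M1 = (+0.1105, +0.1105, 0)
  M2 = (+0.1105, -0.1105, 0)
  M3 = (-0.1105, -0.1105, 0)
Detected image corners:
  c0 = (359.721778, 193.009651) px
  c1 = (487.032649, 189.225552) px
  c2 = (497.279191, 108.873936) px
  c3 = (360.685971, 111.686145) px
Planar DLT: solve 8×8 A·h = b for H (H[2,2]=1):
  H  [+625.09227 +111.35891 +426.57257]
  H  [-4.82880 +414.16542 +152.12099]
  H  [+0.06751 +0.32118 +1.00000]
B = K⁻¹H; ‖b₁‖=0.801397, ‖b₂‖=0.801397; λ = 2/(‖b₁‖+‖b₂‖) = 1.247821, sign → tz>0 ⇒ λ=+1.247821
r₁ = λ·B[:,0] = (+0.99487,-0.05606,+0.08423); r₂ = λ·B[:,1] = (+0.01768,+0.91601,+0.40077)
r₃ = r₁×r₂ = (-0.09963,-0.39723,+0.91230); SVD([r₁ r₂ r₃]) → R = UVᵀ:
  R  [+0.99487 +0.01768 -0.09963]
  R  [-0.05606 +0.91601 -0.39723]
  R  [+0.08423 +0.40077 +0.91230]
t = (+0.18659, -0.22532, +1.24782) m
tr R = 2.823173; θ = arccos((tr R − 1)/2) = 0.423670 rad = 24.274°
axis k = ((R−Rᵀ)₃₂, (R−Rᵀ)₁₃, (R−Rᵀ)₂₁) / (2 sinθ) = (+0.970542, -0.223616, -0.089686)
rvec = θ·k = (+0.411190, -0.094740, -0.037997)

rvec=(0.4112, -0.0947, -0.0380) tvec=(0.1866, -0.2253, 1.2478)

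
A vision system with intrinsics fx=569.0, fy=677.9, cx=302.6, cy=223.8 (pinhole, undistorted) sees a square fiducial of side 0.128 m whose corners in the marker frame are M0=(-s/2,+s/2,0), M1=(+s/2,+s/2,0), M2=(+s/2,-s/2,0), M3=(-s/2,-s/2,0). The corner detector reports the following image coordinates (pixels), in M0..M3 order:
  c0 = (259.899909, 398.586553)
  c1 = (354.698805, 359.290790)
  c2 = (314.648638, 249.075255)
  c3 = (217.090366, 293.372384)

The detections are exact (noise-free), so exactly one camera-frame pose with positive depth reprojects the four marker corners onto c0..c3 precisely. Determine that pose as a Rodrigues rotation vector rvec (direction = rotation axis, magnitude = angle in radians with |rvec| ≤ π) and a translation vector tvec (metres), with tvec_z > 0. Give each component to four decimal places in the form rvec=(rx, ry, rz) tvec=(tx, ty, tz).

Intrinsics K: fx=569.0, fy=677.9, cx=302.6, cy=223.8
Marker side s = 0.128 m; corners in marker frame (Z=0):
  M0 = (-0.0640, +0.0640, 0)
  M1 = (+0.0640, +0.0640, 0)
  M2 = (+0.0640, -0.0640, 0)
  M3 = (-0.0640, -0.0640, 0)
Detected image corners:
  c0 = (259.899909, 398.586553) px
  c1 = (354.698805, 359.290790) px
  c2 = (314.648638, 249.075255) px
  c3 = (217.090366, 293.372384) px
Planar DLT: solve 8×8 A·h = b for H (H[2,2]=1):
  H  [+683.45631 +417.23772 +286.28932]
  H  [-402.93728 +947.17777 +326.52068]
  H  [-0.23628 +0.32592 +1.00000]
B = K⁻¹H; ‖b₁‖=1.443227, ‖b₂‖=1.443227; λ = 2/(‖b₁‖+‖b₂‖) = 0.692892, sign → tz>0 ⇒ λ=+0.692892
r₁ = λ·B[:,0] = (+0.91933,-0.35780,-0.16372); r₂ = λ·B[:,1] = (+0.38799,+0.89357,+0.22583)
r₃ = r₁×r₂ = (+0.06549,-0.27113,+0.96031); SVD([r₁ r₂ r₃]) → R = UVᵀ:
  R  [+0.91933 +0.38799 +0.06549]
  R  [-0.35780 +0.89357 -0.27113]
  R  [-0.16372 +0.22583 +0.96031]
t = (-0.01986, +0.10499, +0.69289) m
tr R = 2.773217; θ = arccos((tr R − 1)/2) = 0.480836 rad = 27.550°
axis k = ((R−Rᵀ)₃₂, (R−Rᵀ)₁₃, (R−Rᵀ)₂₁) / (2 sinθ) = (+0.537229, +0.247780, -0.806219)
rvec = θ·k = (+0.258319, +0.119142, -0.387660)

rvec=(0.2583, 0.1191, -0.3877) tvec=(-0.0199, 0.1050, 0.6929)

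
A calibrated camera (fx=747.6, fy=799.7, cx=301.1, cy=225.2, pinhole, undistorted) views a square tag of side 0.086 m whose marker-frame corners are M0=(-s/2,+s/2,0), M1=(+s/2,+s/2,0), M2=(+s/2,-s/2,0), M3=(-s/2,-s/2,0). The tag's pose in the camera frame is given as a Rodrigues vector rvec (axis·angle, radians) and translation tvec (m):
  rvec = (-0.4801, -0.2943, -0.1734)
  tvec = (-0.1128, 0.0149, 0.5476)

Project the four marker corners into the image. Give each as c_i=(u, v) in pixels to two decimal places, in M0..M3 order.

Intrinsics K: fx=747.6, fy=799.7, cx=301.1, cy=225.2
Marker side s = 0.086 m; corners in marker frame (Z=0):
  M0 = (-0.0430, +0.0430, 0)
  M1 = (+0.0430, +0.0430, 0)
  M2 = (+0.0430, -0.0430, 0)
  M3 = (-0.0430, -0.0430, 0)
rvec = (-0.4801, -0.2943, -0.1734), |rvec| = θ = 0.58922 rad = 33.760°
Rodrigues: sinθ=0.55571, 1−cosθ=0.16862; R = I + sinθ·[k]× + (1−cosθ)·[k]×²:
    [+0.94333 +0.23217 -0.23713]
    [-0.09491 +0.87344 +0.47758]
    [+0.31800 -0.42801 +0.84598]
t = (-0.1128, 0.0149, 0.5476) m
M0: Pc = R·M0+t = (-0.14338, +0.05654, +0.51552); u = 747.6·(-0.14338)/0.51552 + 301.1 = 93.1729, v = 799.7·(+0.05654)/0.51552 + 225.2 = 312.9064
M1: Pc = R·M1+t = (-0.06225, +0.04838, +0.54287); u = 747.6·(-0.06225)/0.54287 + 301.1 = 215.3687, v = 799.7·(+0.04838)/0.54287 + 225.2 = 296.4638
M2: Pc = R·M2+t = (-0.08222, -0.02674, +0.57968); u = 747.6·(-0.08222)/0.57968 + 301.1 = 195.0625, v = 799.7·(-0.02674)/0.57968 + 225.2 = 188.3115
M3: Pc = R·M3+t = (-0.16335, -0.01858, +0.55233); u = 747.6·(-0.16335)/0.55233 + 301.1 = 80.0048, v = 799.7·(-0.01858)/0.55233 + 225.2 = 198.3033

c0=(93.17, 312.91) c1=(215.37, 296.46) c2=(195.06, 188.31) c3=(80.00, 198.30)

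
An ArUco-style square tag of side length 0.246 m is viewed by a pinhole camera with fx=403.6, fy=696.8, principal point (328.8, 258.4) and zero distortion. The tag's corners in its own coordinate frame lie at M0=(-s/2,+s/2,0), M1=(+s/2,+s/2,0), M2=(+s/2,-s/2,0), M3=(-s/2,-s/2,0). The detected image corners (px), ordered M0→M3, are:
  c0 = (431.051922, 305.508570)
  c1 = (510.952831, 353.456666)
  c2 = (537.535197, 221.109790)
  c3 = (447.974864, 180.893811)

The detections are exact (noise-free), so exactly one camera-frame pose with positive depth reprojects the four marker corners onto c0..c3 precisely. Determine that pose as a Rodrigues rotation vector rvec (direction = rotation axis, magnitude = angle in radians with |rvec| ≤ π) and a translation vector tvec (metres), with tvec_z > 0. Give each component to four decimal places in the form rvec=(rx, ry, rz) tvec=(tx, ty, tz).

Intrinsics K: fx=403.6, fy=696.8, cx=328.8, cy=258.4
Marker side s = 0.246 m; corners in marker frame (Z=0):
  M0 = (-0.1230, +0.1230, 0)
  M1 = (+0.1230, +0.1230, 0)
  M2 = (+0.1230, -0.1230, 0)
  M3 = (-0.1230, -0.1230, 0)
Detected image corners:
  c0 = (431.051922, 305.508570) px
  c1 = (510.952831, 353.456666) px
  c2 = (537.535197, 221.109790) px
  c3 = (447.974864, 180.893811) px
Planar DLT: solve 8×8 A·h = b for H (H[2,2]=1):
  H  [+164.78488 +89.89072 +479.45308]
  H  [+81.51180 +619.22076 +267.14575]
  H  [-0.37096 +0.36818 +1.00000]
B = K⁻¹H; ‖b₁‖=0.840963, ‖b₂‖=0.840963; λ = 2/(‖b₁‖+‖b₂‖) = 1.189113, sign → tz>0 ⇒ λ=+1.189113
r₁ = λ·B[:,0] = (+0.84486,+0.30269,-0.44112); r₂ = λ·B[:,1] = (-0.09183,+0.89436,+0.43781)
r₃ = r₁×r₂ = (+0.52704,-0.32938,+0.78341); SVD([r₁ r₂ r₃]) → R = UVᵀ:
  R  [+0.84486 -0.09183 +0.52704]
  R  [+0.30269 +0.89436 -0.32938]
  R  [-0.44112 +0.43781 +0.78341]
t = (+0.44386, +0.01492, +1.18911) m
tr R = 2.522641; θ = arccos((tr R − 1)/2) = 0.705449 rad = 40.419°
axis k = ((R−Rᵀ)₃₂, (R−Rᵀ)₁₃, (R−Rᵀ)₂₁) / (2 sinθ) = (+0.591631, +0.746602, +0.304234)
rvec = θ·k = (+0.417365, +0.526690, +0.214622)

rvec=(0.4174, 0.5267, 0.2146) tvec=(0.4439, 0.0149, 1.1891)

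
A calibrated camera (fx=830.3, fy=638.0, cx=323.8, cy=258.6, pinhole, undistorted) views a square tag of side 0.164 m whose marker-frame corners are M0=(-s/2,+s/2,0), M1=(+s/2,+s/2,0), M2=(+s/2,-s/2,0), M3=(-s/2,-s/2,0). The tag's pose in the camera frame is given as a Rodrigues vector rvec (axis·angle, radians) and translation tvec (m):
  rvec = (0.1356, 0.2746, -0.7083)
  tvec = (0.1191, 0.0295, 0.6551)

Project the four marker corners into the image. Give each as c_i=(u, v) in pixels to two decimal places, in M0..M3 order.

Intrinsics K: fx=830.3, fy=638.0, cx=323.8, cy=258.6
Marker side s = 0.164 m; corners in marker frame (Z=0):
  M0 = (-0.0820, +0.0820, 0)
  M1 = (+0.0820, +0.0820, 0)
  M2 = (+0.0820, -0.0820, 0)
  M3 = (-0.0820, -0.0820, 0)
rvec = (0.1356, 0.2746, -0.7083), |rvec| = θ = 0.77167 rad = 44.214°
Rodrigues: sinθ=0.69734, 1−cosθ=0.28326; R = I + sinθ·[k]× + (1−cosθ)·[k]×²:
    [+0.72549 +0.65778 +0.20246]
    [-0.62235 +0.75261 -0.21506]
    [-0.29383 +0.03002 +0.95539]
t = (0.1191, 0.0295, 0.6551) m
M0: Pc = R·M0+t = (+0.11355, +0.14225, +0.68166); u = 830.3·(+0.11355)/0.68166 + 323.8 = 462.1083, v = 638.0·(+0.14225)/0.68166 + 258.6 = 391.7373
M1: Pc = R·M1+t = (+0.23253, +0.04018, +0.63347); u = 830.3·(+0.23253)/0.63347 + 323.8 = 628.5799, v = 638.0·(+0.04018)/0.63347 + 258.6 = 299.0686
M2: Pc = R·M2+t = (+0.12465, -0.08325, +0.62854); u = 830.3·(+0.12465)/0.62854 + 323.8 = 488.4644, v = 638.0·(-0.08325)/0.62854 + 258.6 = 174.1003
M3: Pc = R·M3+t = (+0.00567, +0.01882, +0.67673); u = 830.3·(+0.00567)/0.67673 + 323.8 = 330.7590, v = 638.0·(+0.01882)/0.67673 + 258.6 = 276.3418

c0=(462.11, 391.74) c1=(628.58, 299.07) c2=(488.46, 174.10) c3=(330.76, 276.34)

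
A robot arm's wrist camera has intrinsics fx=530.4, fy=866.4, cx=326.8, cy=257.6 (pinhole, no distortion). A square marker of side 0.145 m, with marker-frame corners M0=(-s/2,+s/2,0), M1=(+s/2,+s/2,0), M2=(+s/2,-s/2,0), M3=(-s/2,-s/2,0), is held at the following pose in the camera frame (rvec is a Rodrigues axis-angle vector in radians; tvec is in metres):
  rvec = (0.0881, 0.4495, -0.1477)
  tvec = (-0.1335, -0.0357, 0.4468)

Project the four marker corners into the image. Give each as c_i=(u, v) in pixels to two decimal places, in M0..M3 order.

Intrinsics K: fx=530.4, fy=866.4, cx=326.8, cy=257.6
Marker side s = 0.145 m; corners in marker frame (Z=0):
  M0 = (-0.0725, +0.0725, 0)
  M1 = (+0.0725, +0.0725, 0)
  M2 = (+0.0725, -0.0725, 0)
  M3 = (-0.0725, -0.0725, 0)
rvec = (0.0881, 0.4495, -0.1477), |rvec| = θ = 0.48128 rad = 27.575°
Rodrigues: sinθ=0.46291, 1−cosθ=0.11360; R = I + sinθ·[k]× + (1−cosθ)·[k]×²:
    [+0.89021 +0.16149 +0.42597]
    [-0.12264 +0.98549 -0.11730]
    [-0.43873 +0.05218 +0.89710]
t = (-0.1335, -0.0357, 0.4468) m
M0: Pc = R·M0+t = (-0.18633, +0.04464, +0.48239); u = 530.4·(-0.18633)/0.48239 + 326.8 = 121.9229, v = 866.4·(+0.04464)/0.48239 + 257.6 = 337.7758
M1: Pc = R·M1+t = (-0.05725, +0.02686, +0.41878); u = 530.4·(-0.05725)/0.41878 + 326.8 = 254.2874, v = 866.4·(+0.02686)/0.41878 + 257.6 = 313.1638
M2: Pc = R·M2+t = (-0.08067, -0.11604, +0.41121); u = 530.4·(-0.08067)/0.41121 + 326.8 = 222.7509, v = 866.4·(-0.11604)/0.41121 + 257.6 = 13.1088
M3: Pc = R·M3+t = (-0.20975, -0.09826, +0.47482); u = 530.4·(-0.20975)/0.47482 + 326.8 = 92.5024, v = 866.4·(-0.09826)/0.47482 + 257.6 = 78.3135

c0=(121.92, 337.78) c1=(254.29, 313.16) c2=(222.75, 13.11) c3=(92.50, 78.31)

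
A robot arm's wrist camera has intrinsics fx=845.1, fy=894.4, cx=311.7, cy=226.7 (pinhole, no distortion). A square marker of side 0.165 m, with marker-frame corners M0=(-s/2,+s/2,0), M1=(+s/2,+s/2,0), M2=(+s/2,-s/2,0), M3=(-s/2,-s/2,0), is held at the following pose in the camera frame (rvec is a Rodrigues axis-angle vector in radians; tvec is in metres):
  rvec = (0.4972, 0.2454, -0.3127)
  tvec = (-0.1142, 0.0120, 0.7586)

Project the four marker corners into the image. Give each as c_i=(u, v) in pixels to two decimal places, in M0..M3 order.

Intrinsics K: fx=845.1, fy=894.4, cx=311.7, cy=226.7
Marker side s = 0.165 m; corners in marker frame (Z=0):
  M0 = (-0.0825, +0.0825, 0)
  M1 = (+0.0825, +0.0825, 0)
  M2 = (+0.0825, -0.0825, 0)
  M3 = (-0.0825, -0.0825, 0)
rvec = (0.4972, 0.2454, -0.3127), |rvec| = θ = 0.63656 rad = 36.472°
Rodrigues: sinθ=0.59443, 1−cosθ=0.19586; R = I + sinθ·[k]× + (1−cosθ)·[k]×²:
    [+0.92363 +0.35098 +0.15401]
    [-0.23303 +0.83325 -0.50139]
    [-0.30431 +0.42721 +0.85141]
t = (-0.1142, 0.0120, 0.7586) m
M0: Pc = R·M0+t = (-0.16144, +0.09997, +0.81895); u = 845.1·(-0.16144)/0.81895 + 311.7 = 145.1012, v = 894.4·(+0.09997)/0.81895 + 226.7 = 335.8785
M1: Pc = R·M1+t = (-0.00904, +0.06152, +0.76874); u = 845.1·(-0.00904)/0.76874 + 311.7 = 301.7569, v = 894.4·(+0.06152)/0.76874 + 226.7 = 298.2742
M2: Pc = R·M2+t = (-0.06696, -0.07597, +0.69825); u = 845.1·(-0.06696)/0.69825 + 311.7 = 230.6621, v = 894.4·(-0.07597)/0.69825 + 226.7 = 129.3909
M3: Pc = R·M3+t = (-0.21936, -0.03752, +0.74846); u = 845.1·(-0.21936)/0.74846 + 311.7 = 64.0221, v = 894.4·(-0.03752)/0.74846 + 226.7 = 181.8663

c0=(145.10, 335.88) c1=(301.76, 298.27) c2=(230.66, 129.39) c3=(64.02, 181.87)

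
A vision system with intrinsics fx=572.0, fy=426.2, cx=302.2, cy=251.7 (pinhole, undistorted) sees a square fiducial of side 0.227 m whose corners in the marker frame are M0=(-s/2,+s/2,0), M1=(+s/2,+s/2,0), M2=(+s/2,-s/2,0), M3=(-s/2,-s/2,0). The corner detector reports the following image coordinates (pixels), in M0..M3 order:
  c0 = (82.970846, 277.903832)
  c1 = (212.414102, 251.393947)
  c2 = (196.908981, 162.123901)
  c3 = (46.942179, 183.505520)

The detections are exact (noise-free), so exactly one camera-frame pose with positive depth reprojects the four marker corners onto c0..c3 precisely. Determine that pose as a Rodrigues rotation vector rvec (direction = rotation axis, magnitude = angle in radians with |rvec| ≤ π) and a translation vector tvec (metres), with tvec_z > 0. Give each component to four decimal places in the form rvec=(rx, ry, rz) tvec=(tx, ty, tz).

Intrinsics K: fx=572.0, fy=426.2, cx=302.2, cy=251.7
Marker side s = 0.227 m; corners in marker frame (Z=0):
  M0 = (-0.1135, +0.1135, 0)
  M1 = (+0.1135, +0.1135, 0)
  M2 = (+0.1135, -0.1135, 0)
  M3 = (-0.1135, -0.1135, 0)
Detected image corners:
  c0 = (82.970846, 277.903832) px
  c1 = (212.414102, 251.393947) px
  c2 = (196.908981, 162.123901) px
  c3 = (46.942179, 183.505520) px
Planar DLT: solve 8×8 A·h = b for H (H[2,2]=1):
  H  [+665.84123 +188.88460 +138.78600]
  H  [-19.66749 +529.63961 +221.18643]
  H  [+0.39572 +0.57418 +1.00000]
B = K⁻¹H; ‖b₁‖=1.070941, ‖b₂‖=1.070941; λ = 2/(‖b₁‖+‖b₂‖) = 0.933758, sign → tz>0 ⇒ λ=+0.933758
r₁ = λ·B[:,0] = (+0.89173,-0.26131,+0.36951); r₂ = λ·B[:,1] = (+0.02509,+0.84375,+0.53614)
r₃ = r₁×r₂ = (-0.45187,-0.46883,+0.75896); SVD([r₁ r₂ r₃]) → R = UVᵀ:
  R  [+0.89173 +0.02509 -0.45187]
  R  [-0.26131 +0.84375 -0.46883]
  R  [+0.36951 +0.53614 +0.75896]
t = (-0.26676, -0.06685, +0.93376) m
tr R = 2.494440; θ = arccos((tr R − 1)/2) = 0.726927 rad = 41.650°
axis k = ((R−Rᵀ)₃₂, (R−Rᵀ)₁₃, (R−Rᵀ)₂₁) / (2 sinθ) = (+0.756098, -0.617971, -0.215472)
rvec = θ·k = (+0.549628, -0.449220, -0.156632)

rvec=(0.5496, -0.4492, -0.1566) tvec=(-0.2668, -0.0669, 0.9338)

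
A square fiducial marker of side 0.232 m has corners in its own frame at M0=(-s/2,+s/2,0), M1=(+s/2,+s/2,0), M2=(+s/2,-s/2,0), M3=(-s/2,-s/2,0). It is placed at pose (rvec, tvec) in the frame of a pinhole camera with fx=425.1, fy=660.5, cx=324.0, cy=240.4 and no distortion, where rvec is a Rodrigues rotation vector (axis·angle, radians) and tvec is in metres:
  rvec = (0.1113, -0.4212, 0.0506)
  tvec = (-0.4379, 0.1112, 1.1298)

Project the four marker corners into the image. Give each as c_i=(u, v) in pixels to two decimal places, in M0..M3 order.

c0=(109.41, 375.31) c1=(202.22, 367.84) c2=(205.96, 239.87) c3=(111.52, 236.11)

Intrinsics K: fx=425.1, fy=660.5, cx=324.0, cy=240.4
Marker side s = 0.232 m; corners in marker frame (Z=0):
  M0 = (-0.1160, +0.1160, 0)
  M1 = (+0.1160, +0.1160, 0)
  M2 = (+0.1160, -0.1160, 0)
  M3 = (-0.1160, -0.1160, 0)
rvec = (0.1113, -0.4212, 0.0506), |rvec| = θ = 0.43859 rad = 25.129°
Rodrigues: sinθ=0.42466, 1−cosθ=0.09465; R = I + sinθ·[k]× + (1−cosθ)·[k]×²:
    [+0.91145 -0.07206 -0.40505]
    [+0.02593 +0.99265 -0.11825]
    [+0.41060 +0.09728 +0.90661]
t = (-0.4379, 0.1112, 1.1298) m
M0: Pc = R·M0+t = (-0.55199, +0.22334, +1.09346); u = 425.1·(-0.55199)/1.09346 + 324.0 = 109.4053, v = 660.5·(+0.22334)/1.09346 + 240.4 = 375.3078
M1: Pc = R·M1+t = (-0.34053, +0.22935, +1.18871); u = 425.1·(-0.34053)/1.18871 + 324.0 = 202.2216, v = 660.5·(+0.22935)/1.18871 + 240.4 = 367.8391
M2: Pc = R·M2+t = (-0.32381, -0.00094, +1.16614); u = 425.1·(-0.32381)/1.16614 + 324.0 = 205.9590, v = 660.5·(-0.00094)/1.16614 + 240.4 = 239.8680
M3: Pc = R·M3+t = (-0.53527, -0.00695, +1.07089); u = 425.1·(-0.53527)/1.07089 + 324.0 = 111.5191, v = 660.5·(-0.00695)/1.07089 + 240.4 = 236.1107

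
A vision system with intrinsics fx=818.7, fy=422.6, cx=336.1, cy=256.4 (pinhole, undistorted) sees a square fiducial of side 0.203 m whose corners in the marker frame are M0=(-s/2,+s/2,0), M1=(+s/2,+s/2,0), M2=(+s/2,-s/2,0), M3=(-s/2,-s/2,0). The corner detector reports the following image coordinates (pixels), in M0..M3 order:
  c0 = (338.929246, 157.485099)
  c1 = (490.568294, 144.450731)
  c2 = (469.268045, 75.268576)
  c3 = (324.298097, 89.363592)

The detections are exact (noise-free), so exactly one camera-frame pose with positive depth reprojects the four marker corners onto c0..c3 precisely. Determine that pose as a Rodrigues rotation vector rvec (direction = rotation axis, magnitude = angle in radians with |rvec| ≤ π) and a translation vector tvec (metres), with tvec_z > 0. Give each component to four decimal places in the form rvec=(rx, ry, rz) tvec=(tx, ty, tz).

Intrinsics K: fx=818.7, fy=422.6, cx=336.1, cy=256.4
Marker side s = 0.203 m; corners in marker frame (Z=0):
  M0 = (-0.1015, +0.1015, 0)
  M1 = (+0.1015, +0.1015, 0)
  M2 = (+0.1015, -0.1015, 0)
  M3 = (-0.1015, -0.1015, 0)
Detected image corners:
  c0 = (338.929246, 157.485099) px
  c1 = (490.568294, 144.450731) px
  c2 = (469.268045, 75.268576) px
  c3 = (324.298097, 89.363592) px
Planar DLT: solve 8×8 A·h = b for H (H[2,2]=1):
  H  [+682.71358 +4.17446 +404.69572]
  H  [-80.53190 +313.97082 +116.00021]
  H  [-0.11707 -0.20734 +1.00000]
B = K⁻¹H; ‖b₁‖=0.897692, ‖b₂‖=0.897692; λ = 2/(‖b₁‖+‖b₂‖) = 1.113968, sign → tz>0 ⇒ λ=+1.113968
r₁ = λ·B[:,0] = (+0.98248,-0.13315,-0.13042); r₂ = λ·B[:,1] = (+0.10050,+0.96776,-0.23097)
r₃ = r₁×r₂ = (+0.15697,+0.21382,+0.96418); SVD([r₁ r₂ r₃]) → R = UVᵀ:
  R  [+0.98248 +0.10050 +0.15697]
  R  [-0.13315 +0.96776 +0.21382]
  R  [-0.13042 -0.23097 +0.96418]
t = (+0.09334, -0.37009, +1.11397) m
tr R = 2.914414; θ = arccos((tr R − 1)/2) = 0.293603 rad = 16.822°
axis k = ((R−Rᵀ)₃₂, (R−Rᵀ)₁₃, (R−Rᵀ)₂₁) / (2 sinθ) = (-0.768452, +0.496510, -0.403682)
rvec = θ·k = (-0.225620, +0.145777, -0.118523)

rvec=(-0.2256, 0.1458, -0.1185) tvec=(0.0933, -0.3701, 1.1140)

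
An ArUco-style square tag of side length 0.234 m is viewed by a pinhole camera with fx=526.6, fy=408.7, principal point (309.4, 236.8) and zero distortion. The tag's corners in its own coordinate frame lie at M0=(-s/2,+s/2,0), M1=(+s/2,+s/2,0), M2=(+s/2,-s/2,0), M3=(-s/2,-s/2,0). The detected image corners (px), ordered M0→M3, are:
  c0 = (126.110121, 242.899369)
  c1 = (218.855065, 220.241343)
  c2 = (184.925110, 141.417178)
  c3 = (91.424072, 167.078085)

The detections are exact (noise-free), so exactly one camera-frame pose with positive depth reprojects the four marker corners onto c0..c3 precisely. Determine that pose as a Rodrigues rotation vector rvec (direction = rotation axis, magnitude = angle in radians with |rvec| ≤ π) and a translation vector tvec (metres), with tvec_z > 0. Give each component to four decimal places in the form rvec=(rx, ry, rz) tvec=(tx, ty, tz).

Intrinsics K: fx=526.6, fy=408.7, cx=309.4, cy=236.8
Marker side s = 0.234 m; corners in marker frame (Z=0):
  M0 = (-0.1170, +0.1170, 0)
  M1 = (+0.1170, +0.1170, 0)
  M2 = (+0.1170, -0.1170, 0)
  M3 = (-0.1170, -0.1170, 0)
Detected image corners:
  c0 = (126.110121, 242.899369) px
  c1 = (218.855065, 220.241343) px
  c2 = (184.925110, 141.417178) px
  c3 = (91.424072, 167.078085) px
Planar DLT: solve 8×8 A·h = b for H (H[2,2]=1):
  H  [+376.33750 +159.99191 +154.74326]
  H  [-130.01662 +346.91475 +193.49438]
  H  [-0.13911 +0.08595 +1.00000]
B = K⁻¹H; ‖b₁‖=0.842617, ‖b₂‖=0.842617; λ = 2/(‖b₁‖+‖b₂‖) = 1.186779, sign → tz>0 ⇒ λ=+1.186779
r₁ = λ·B[:,0] = (+0.94514,-0.28189,-0.16509); r₂ = λ·B[:,1] = (+0.30064,+0.94827,+0.10200)
r₃ = r₁×r₂ = (+0.12780,-0.14604,+0.98099); SVD([r₁ r₂ r₃]) → R = UVᵀ:
  R  [+0.94514 +0.30064 +0.12780]
  R  [-0.28189 +0.94827 -0.14604]
  R  [-0.16509 +0.10200 +0.98099]
t = (-0.34854, -0.12575, +1.18678) m
tr R = 2.874395; θ = arccos((tr R − 1)/2) = 0.356290 rad = 20.414°
axis k = ((R−Rᵀ)₃₂, (R−Rᵀ)₁₃, (R−Rᵀ)₂₁) / (2 sinθ) = (+0.355563, +0.419858, -0.835042)
rvec = θ·k = (+0.126683, +0.149591, -0.297517)

rvec=(0.1267, 0.1496, -0.2975) tvec=(-0.3485, -0.1258, 1.1868)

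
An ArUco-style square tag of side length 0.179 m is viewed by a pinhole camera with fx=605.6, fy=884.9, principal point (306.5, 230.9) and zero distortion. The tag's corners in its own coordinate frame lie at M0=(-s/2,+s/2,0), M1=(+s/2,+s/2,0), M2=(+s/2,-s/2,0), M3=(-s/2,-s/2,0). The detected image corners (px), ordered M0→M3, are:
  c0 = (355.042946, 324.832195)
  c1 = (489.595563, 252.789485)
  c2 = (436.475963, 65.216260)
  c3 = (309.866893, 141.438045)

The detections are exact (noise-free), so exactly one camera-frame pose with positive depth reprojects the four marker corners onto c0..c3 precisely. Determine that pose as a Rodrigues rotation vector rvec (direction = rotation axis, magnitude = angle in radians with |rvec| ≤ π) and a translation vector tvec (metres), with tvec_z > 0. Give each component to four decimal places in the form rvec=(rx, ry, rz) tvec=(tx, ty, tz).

Intrinsics K: fx=605.6, fy=884.9, cx=306.5, cy=230.9
Marker side s = 0.179 m; corners in marker frame (Z=0):
  M0 = (-0.0895, +0.0895, 0)
  M1 = (+0.0895, +0.0895, 0)
  M2 = (+0.0895, -0.0895, 0)
  M3 = (-0.0895, -0.0895, 0)
Detected image corners:
  c0 = (355.042946, 324.832195) px
  c1 = (489.595563, 252.789485) px
  c2 = (436.475963, 65.216260) px
  c3 = (309.866893, 141.438045) px
Planar DLT: solve 8×8 A·h = b for H (H[2,2]=1):
  H  [+638.51906 +172.99899 +395.85694]
  H  [-459.01346 +986.13776 +194.71344]
  H  [-0.22748 -0.25423 +1.00000]
B = K⁻¹H; ‖b₁‖=1.276893, ‖b₂‖=1.276893; λ = 2/(‖b₁‖+‖b₂‖) = 0.783151, sign → tz>0 ⇒ λ=+0.783151
r₁ = λ·B[:,0] = (+0.91588,-0.35975,-0.17815); r₂ = λ·B[:,1] = (+0.32449,+0.92470,-0.19910)
r₃ = r₁×r₂ = (+0.23636,+0.12455,+0.96365); SVD([r₁ r₂ r₃]) → R = UVᵀ:
  R  [+0.91588 +0.32449 +0.23636]
  R  [-0.35975 +0.92470 +0.12455]
  R  [-0.17815 -0.19910 +0.96365]
t = (+0.11555, -0.03203, +0.78315) m
tr R = 2.804234; θ = arccos((tr R − 1)/2) = 0.446145 rad = 25.562°
axis k = ((R−Rᵀ)₃₂, (R−Rᵀ)₁₃, (R−Rᵀ)₂₁) / (2 sinθ) = (-0.375029, +0.480321, -0.792871)
rvec = θ·k = (-0.167318, +0.214293, -0.353736)

rvec=(-0.1673, 0.2143, -0.3537) tvec=(0.1156, -0.0320, 0.7832)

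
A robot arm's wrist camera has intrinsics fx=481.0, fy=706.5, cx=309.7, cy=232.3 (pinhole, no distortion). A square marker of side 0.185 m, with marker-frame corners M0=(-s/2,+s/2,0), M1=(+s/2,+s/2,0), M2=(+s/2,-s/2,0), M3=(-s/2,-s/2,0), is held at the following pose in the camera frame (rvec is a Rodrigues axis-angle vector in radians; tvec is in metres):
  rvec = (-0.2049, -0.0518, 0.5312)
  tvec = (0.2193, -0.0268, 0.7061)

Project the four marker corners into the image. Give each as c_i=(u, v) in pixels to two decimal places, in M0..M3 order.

Intrinsics K: fx=481.0, fy=706.5, cx=309.7, cy=232.3
Marker side s = 0.185 m; corners in marker frame (Z=0):
  M0 = (-0.0925, +0.0925, 0)
  M1 = (+0.0925, +0.0925, 0)
  M2 = (+0.0925, -0.0925, 0)
  M3 = (-0.0925, -0.0925, 0)
rvec = (-0.2049, -0.0518, 0.5312), |rvec| = θ = 0.57170 rad = 32.756°
Rodrigues: sinθ=0.54106, 1−cosθ=0.15902; R = I + sinθ·[k]× + (1−cosθ)·[k]×²:
    [+0.86141 -0.49757 -0.10198]
    [+0.50790 +0.84229 +0.18053]
    [-0.00393 -0.20731 +0.97827]
t = (0.2193, -0.0268, 0.7061) m
M0: Pc = R·M0+t = (+0.09359, +0.00413, +0.68729); u = 481.0·(+0.09359)/0.68729 + 309.7 = 375.2024, v = 706.5·(+0.00413)/0.68729 + 232.3 = 236.5467
M1: Pc = R·M1+t = (+0.25296, +0.09809, +0.68656); u = 481.0·(+0.25296)/0.68656 + 309.7 = 486.9188, v = 706.5·(+0.09809)/0.68656 + 232.3 = 333.2409
M2: Pc = R·M2+t = (+0.34501, -0.05773, +0.72491); u = 481.0·(+0.34501)/0.72491 + 309.7 = 538.6210, v = 706.5·(-0.05773)/0.72491 + 232.3 = 176.0352
M3: Pc = R·M3+t = (+0.18564, -0.15169, +0.72564); u = 481.0·(+0.18564)/0.72564 + 309.7 = 432.7572, v = 706.5·(-0.15169)/0.72564 + 232.3 = 84.6089

c0=(375.20, 236.55) c1=(486.92, 333.24) c2=(538.62, 176.04) c3=(432.76, 84.61)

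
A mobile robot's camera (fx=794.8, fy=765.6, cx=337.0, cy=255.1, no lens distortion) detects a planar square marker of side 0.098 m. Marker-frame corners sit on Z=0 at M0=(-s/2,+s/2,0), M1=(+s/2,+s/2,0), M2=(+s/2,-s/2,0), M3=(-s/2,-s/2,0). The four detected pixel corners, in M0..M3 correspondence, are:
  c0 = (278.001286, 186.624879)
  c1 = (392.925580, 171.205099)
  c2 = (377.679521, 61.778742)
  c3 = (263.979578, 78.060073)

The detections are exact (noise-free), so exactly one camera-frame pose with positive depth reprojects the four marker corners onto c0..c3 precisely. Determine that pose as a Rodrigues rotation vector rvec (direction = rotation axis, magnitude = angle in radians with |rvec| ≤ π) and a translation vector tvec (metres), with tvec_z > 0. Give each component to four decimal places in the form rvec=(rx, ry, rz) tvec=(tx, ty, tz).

rvec=(-0.0613, 0.0681, -0.1299) tvec=(-0.0078, -0.1152, 0.6736)

Intrinsics K: fx=794.8, fy=765.6, cx=337.0, cy=255.1
Marker side s = 0.098 m; corners in marker frame (Z=0):
  M0 = (-0.0490, +0.0490, 0)
  M1 = (+0.0490, +0.0490, 0)
  M2 = (+0.0490, -0.0490, 0)
  M3 = (-0.0490, -0.0490, 0)
Detected image corners:
  c0 = (278.001286, 186.624879) px
  c1 = (392.925580, 171.205099) px
  c2 = (377.679521, 61.778742) px
  c3 = (263.979578, 78.060073) px
Planar DLT: solve 8×8 A·h = b for H (H[2,2]=1):
  H  [+1135.31651 +117.41444 +327.84619]
  H  [-173.55439 +1100.09133 +124.19456]
  H  [-0.09479 -0.09716 +1.00000]
B = K⁻¹H; ‖b₁‖=1.484553, ‖b₂‖=1.484553; λ = 2/(‖b₁‖+‖b₂‖) = 0.673603, sign → tz>0 ⇒ λ=+0.673603
r₁ = λ·B[:,0] = (+0.98927,-0.13143,-0.06385); r₂ = λ·B[:,1] = (+0.12726,+0.98971,-0.06545)
r₃ = r₁×r₂ = (+0.07179,+0.05662,+0.99581); SVD([r₁ r₂ r₃]) → R = UVᵀ:
  R  [+0.98927 +0.12726 +0.07179]
  R  [-0.13143 +0.98971 +0.05662]
  R  [-0.06385 -0.06545 +0.99581]
t = (-0.00776, -0.11518, +0.67360) m
tr R = 2.974787; θ = arccos((tr R − 1)/2) = 0.158953 rad = 9.107°
axis k = ((R−Rᵀ)₃₂, (R−Rᵀ)₁₃, (R−Rᵀ)₂₁) / (2 sinθ) = (-0.385583, +0.428474, -0.817151)
rvec = θ·k = (-0.061290, +0.068107, -0.129889)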